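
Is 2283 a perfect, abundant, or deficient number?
deficient

Proper divisors of 2283: sum = 1 + 3 + 761 = 765
Since 765 < 2283, 2283 is deficient.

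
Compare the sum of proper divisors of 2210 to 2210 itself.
abundant

Proper divisors of 2210: sum = 1 + 2 + 5 + 10 + 13 + 17 + 26 + 34 + 65 + 85 + 130 + 170 + 221 + 442 + 1105 = 2326
Since 2326 > 2210, 2210 is abundant.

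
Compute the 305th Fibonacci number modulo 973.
624

Matrix identity: Q^n = [[F_(n+1), F_n], [F_n, F_(n-1)]] with Q = [[1,1],[1,0]].
n = 305 = 100110001₂. Square-and-multiply, entries mod 973:
Q^1 = [[1,1],[1,0]]
Q^2 = (Q^1)² = [[2,1],[1,1]]
Q^4 = (Q^2)² = [[5,3],[3,2]]
Q^9 = (Q^4)²·Q = [[55,34],[34,21]]
Q^19 = (Q^9)²·Q = [[927,289],[289,638]]
Q^38 = (Q^19)² = [[13,813],[813,173]]
Q^76 = (Q^38)² = [[471,403],[403,68]]
Q^152 = (Q^76)² = [[888,238],[238,650]]
Q^305 = (Q^152)²·Q = [[820,624],[624,196]]
F_305 mod 973 = Q^305[0][1] = 624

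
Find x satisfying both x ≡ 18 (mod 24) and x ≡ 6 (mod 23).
282

Using Chinese Remainder Theorem:
M = 24 × 23 = 552
M1 = 23, M2 = 24
y1 = 23^(-1) mod 24 = 23
y2 = 24^(-1) mod 23 = 1
x = (18×23×23 + 6×24×1) mod 552 = 282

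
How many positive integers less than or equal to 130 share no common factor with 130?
48

130 = 2 × 5 × 13
φ(n) = n × ∏(1 - 1/p) for each prime p dividing n
φ(130) = 130 × (1 - 1/2) × (1 - 1/5) × (1 - 1/13) = 48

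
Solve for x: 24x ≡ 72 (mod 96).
x ≡ 3 (mod 4)

gcd(24, 96) = 24, which divides 72, so solutions exist.
Divide through by 24: x ≡ 3 (mod 4).
The coefficient of x is now 1, so x ≡ 3 (mod 4).
Check: 24 × 3 = 72 ≡ 72 (mod 96).
x ≡ 3 (mod 4), giving 24 solutions mod 96.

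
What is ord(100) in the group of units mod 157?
39

157 is prime, so ord(100) divides φ(157) = 156.
Divisors of 156: 1, 2, 3, 4, 6, 12, 13, 26, 39, 52, 78, 156.
Repeated squaring: 100^1 ≡ 100, 100^2 ≡ 109, 100^4 ≡ 106, 100^8 ≡ 89, 100^16 ≡ 71, 100^32 ≡ 17, 100^64 ≡ 132, 100^128 ≡ 154 (mod 157).
Test 100^d mod 157 for each divisor d in increasing order:
100^1 ≡ 100
100^2 ≡ 109
100^3 = 100^2·100^1 ≡ 67
100^4 ≡ 106
100^6 = 100^4·100^2 ≡ 93
100^12 = 100^8·100^4 ≡ 14
100^13 = 100^8·100^4·100^1 ≡ 144
100^26 = 100^16·100^8·100^2 ≡ 12
100^39 = 100^32·100^4·100^2·100^1 ≡ 1  ← first divisor giving 1
The order is 39.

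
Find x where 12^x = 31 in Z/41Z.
4

Baby-step giant-step with step n = ⌈√41⌉ = 7.
Baby steps 12^j mod 41 (j:value) for j=0..6: 0:1, 1:12, 2:21, 3:6, 4:31, 5:3, 6:36.
h = 31 is already in the table at j=4, so x = 4.
Check: 12^4 ≡ 31 (mod 41).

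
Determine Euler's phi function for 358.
178

358 = 2 × 179
φ(n) = n × ∏(1 - 1/p) for each prime p dividing n
φ(358) = 358 × (1 - 1/2) × (1 - 1/179) = 178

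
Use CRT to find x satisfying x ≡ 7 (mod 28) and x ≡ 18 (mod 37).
203

Using Chinese Remainder Theorem:
M = 28 × 37 = 1036
M1 = 37, M2 = 28
y1 = 37^(-1) mod 28 = 25
y2 = 28^(-1) mod 37 = 4
x = (7×37×25 + 18×28×4) mod 1036 = 203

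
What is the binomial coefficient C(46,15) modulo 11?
0

Using Lucas' theorem:
Write n=46 and k=15 in base 11:
n in base 11: [4, 2]
k in base 11: [1, 4]
C(46,15) mod 11 = ∏ C(n_i, k_i) mod 11
Digit binomials (mod 11): C(4,1) = 4; C(2,4) = 0 (k_i > n_i)
Product: 4 × 0 = 0 ≡ 0 (mod 11)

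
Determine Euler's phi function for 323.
288

323 = 17 × 19
φ(n) = n × ∏(1 - 1/p) for each prime p dividing n
φ(323) = 323 × (1 - 1/17) × (1 - 1/19) = 288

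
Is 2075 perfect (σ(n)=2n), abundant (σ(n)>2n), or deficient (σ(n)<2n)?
deficient

Proper divisors of 2075: sum = 1 + 5 + 25 + 83 + 415 = 529
Since 529 < 2075, 2075 is deficient.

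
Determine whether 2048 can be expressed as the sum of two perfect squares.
32² + 32² (a=32, b=32)

Factorization: 2048 = 2^11
By Fermat: n is sum of two squares iff every prime p ≡ 3 (mod 4) appears to even power.
All primes ≡ 3 (mod 4) appear to even power.
Search a = 0, 1, 2, … for 2048 - a² a perfect square: first hit at a = 32: 2048 - 1024 = 1024 = 32².
2048 = 32² + 32² = 1024 + 1024 ✓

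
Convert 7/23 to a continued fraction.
[0; 3, 3, 2]

Euclidean algorithm steps:
7 = 0 × 23 + 7
23 = 3 × 7 + 2
7 = 3 × 2 + 1
2 = 2 × 1 + 0
Continued fraction: [0; 3, 3, 2]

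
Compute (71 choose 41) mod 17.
0

Using Lucas' theorem:
Write n=71 and k=41 in base 17:
n in base 17: [4, 3]
k in base 17: [2, 7]
C(71,41) mod 17 = ∏ C(n_i, k_i) mod 17
Digit binomials (mod 17): C(4,2) = 6; C(3,7) = 0 (k_i > n_i)
Product: 6 × 0 = 0 ≡ 0 (mod 17)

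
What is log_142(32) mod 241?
190

Baby-step giant-step with step n = ⌈√241⌉ = 16.
Baby steps 142^j mod 241 (j:value) for j=0..15: 0:1, 1:142, 2:161, 3:208, 4:134, 5:230, 6:125, 7:157, 8:122, 9:213, 10:121, 11:71, 12:201, 13:104, 14:67, 15:115.
Giant-step multiplier: 142^(-16) ≡ 142^(240-16) = 142^224 ≡ 54 (mod 241).
Giant steps γ_i = 32·54^i mod 241: γ_0=32, γ_1=41, γ_2=45, γ_3=20, γ_4=116, γ_5=239, γ_6=133, γ_7=193, γ_8=59, γ_9=53, γ_10=211, γ_11=67 (in table at j=14).
x = i·n + j = 11·16 + 14 = 190.
Check: 142^190 ≡ 32 (mod 241).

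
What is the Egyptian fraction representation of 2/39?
1/20 + 1/780

Greedy algorithm:
2/39: ceiling(39/2) = 20, use 1/20
1/780: ceiling(780/1) = 780, use 1/780
Result: 2/39 = 1/20 + 1/780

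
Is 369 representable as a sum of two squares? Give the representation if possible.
12² + 15² (a=12, b=15)

Factorization: 369 = 3^2 × 41
By Fermat: n is sum of two squares iff every prime p ≡ 3 (mod 4) appears to even power.
All primes ≡ 3 (mod 4) appear to even power.
Search a = 0, 1, 2, … for 369 - a² a perfect square: first hit at a = 12: 369 - 144 = 225 = 15².
369 = 12² + 15² = 144 + 225 ✓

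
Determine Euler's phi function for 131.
130

131 = 131
φ(n) = n × ∏(1 - 1/p) for each prime p dividing n
φ(131) = 131 × (1 - 1/131) = 130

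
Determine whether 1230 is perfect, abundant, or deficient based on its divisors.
abundant

Proper divisors of 1230: sum = 1 + 2 + 3 + 5 + 6 + 10 + 15 + 30 + 41 + 82 + 123 + 205 + 246 + 410 + 615 = 1794
Since 1794 > 1230, 1230 is abundant.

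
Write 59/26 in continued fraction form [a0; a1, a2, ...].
[2; 3, 1, 2, 2]

Euclidean algorithm steps:
59 = 2 × 26 + 7
26 = 3 × 7 + 5
7 = 1 × 5 + 2
5 = 2 × 2 + 1
2 = 2 × 1 + 0
Continued fraction: [2; 3, 1, 2, 2]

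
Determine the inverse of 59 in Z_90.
29

gcd(59, 90) = 1, so the inverse exists.
Extended Euclidean algorithm on (90, 59):
90 = 1 × 59 + 31  ⟹  31 = (1)·90 + (-1)·59
59 = 1 × 31 + 28  ⟹  28 = (-1)·90 + (2)·59
31 = 1 × 28 + 3  ⟹  3 = (2)·90 + (-3)·59
28 = 9 × 3 + 1  ⟹  1 = (-19)·90 + (29)·59
So (29)·59 ≡ 1 (mod 90), i.e. 59^(-1) ≡ 29 (mod 90).
Check: 59 × 29 = 1711 ≡ 1 (mod 90)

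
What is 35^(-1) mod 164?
75

gcd(35, 164) = 1, so the inverse exists.
Extended Euclidean algorithm on (164, 35):
164 = 4 × 35 + 24  ⟹  24 = (1)·164 + (-4)·35
35 = 1 × 24 + 11  ⟹  11 = (-1)·164 + (5)·35
24 = 2 × 11 + 2  ⟹  2 = (3)·164 + (-14)·35
11 = 5 × 2 + 1  ⟹  1 = (-16)·164 + (75)·35
So (75)·35 ≡ 1 (mod 164), i.e. 35^(-1) ≡ 75 (mod 164).
Check: 35 × 75 = 2625 ≡ 1 (mod 164)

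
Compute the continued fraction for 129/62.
[2; 12, 2, 2]

Euclidean algorithm steps:
129 = 2 × 62 + 5
62 = 12 × 5 + 2
5 = 2 × 2 + 1
2 = 2 × 1 + 0
Continued fraction: [2; 12, 2, 2]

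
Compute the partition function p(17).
297

p(n) counts ways to write n as a sum of positive integers (order ignored).
Euler's pentagonal recurrence: p(k) = p(k-1) + p(k-2) - p(k-5) - p(k-7) + p(k-12) + p(k-15) - ... (offsets j(3j∓1)/2, signs ++--, p(0)=1, p(<0)=0).
DP table for k = 0..16: p(0)=1, p(1)=1, p(2)=2, p(3)=3, p(4)=5, p(5)=7, p(6)=11, p(7)=15, p(8)=22, p(9)=30, p(10)=42, p(11)=56, p(12)=77, p(13)=101, p(14)=135, p(15)=176, p(16)=231.
Final step: p(17) = p(16) + p(15) - p(12) - p(10) + p(5) + p(2)
= 231 + 176 - 77 - 42 + 7 + 2
= 297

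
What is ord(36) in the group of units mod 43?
3

43 is prime, so ord(36) divides φ(43) = 42.
Divisors of 42: 1, 2, 3, 6, 7, 14, 21, 42.
Repeated squaring: 36^1 ≡ 36, 36^2 ≡ 6, 36^4 ≡ 36, 36^8 ≡ 6, 36^16 ≡ 36, 36^32 ≡ 6 (mod 43).
Test 36^d mod 43 for each divisor d in increasing order:
36^1 ≡ 36
36^2 ≡ 6
36^3 = 36^2·36^1 ≡ 1  ← first divisor giving 1
The order is 3.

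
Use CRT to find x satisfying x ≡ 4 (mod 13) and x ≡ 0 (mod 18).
108

Using Chinese Remainder Theorem:
M = 13 × 18 = 234
M1 = 18, M2 = 13
y1 = 18^(-1) mod 13 = 8
y2 = 13^(-1) mod 18 = 7
x = (4×18×8 + 0×13×7) mod 234 = 108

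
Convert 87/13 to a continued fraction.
[6; 1, 2, 4]

Euclidean algorithm steps:
87 = 6 × 13 + 9
13 = 1 × 9 + 4
9 = 2 × 4 + 1
4 = 4 × 1 + 0
Continued fraction: [6; 1, 2, 4]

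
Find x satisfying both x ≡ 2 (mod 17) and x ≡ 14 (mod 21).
308

Using Chinese Remainder Theorem:
M = 17 × 21 = 357
M1 = 21, M2 = 17
y1 = 21^(-1) mod 17 = 13
y2 = 17^(-1) mod 21 = 5
x = (2×21×13 + 14×17×5) mod 357 = 308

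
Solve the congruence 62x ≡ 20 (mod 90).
x ≡ 25 (mod 45)

gcd(62, 90) = 2, which divides 20, so solutions exist.
Divide through by 2: 31x ≡ 10 (mod 45).
Find 31^(-1) mod 45 by the extended Euclidean algorithm:
45 = 1 × 31 + 14  ⟹  14 = (1)·45 + (-1)·31
31 = 2 × 14 + 3  ⟹  3 = (-2)·45 + (3)·31
14 = 4 × 3 + 2  ⟹  2 = (9)·45 + (-13)·31
3 = 1 × 2 + 1  ⟹  1 = (-11)·45 + (16)·31
So (16)·31 ≡ 1 (mod 45), i.e. 31^(-1) ≡ 16 (mod 45).
x ≡ 16 × 10 = 160 ≡ 25 (mod 45).
Check: 62 × 25 = 1550 ≡ 20 (mod 90).
x ≡ 25 (mod 45), giving 2 solutions mod 90.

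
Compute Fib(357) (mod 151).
13

Matrix identity: Q^n = [[F_(n+1), F_n], [F_n, F_(n-1)]] with Q = [[1,1],[1,0]].
n = 357 = 101100101₂. Square-and-multiply, entries mod 151:
Q^1 = [[1,1],[1,0]]
Q^2 = (Q^1)² = [[2,1],[1,1]]
Q^5 = (Q^2)²·Q = [[8,5],[5,3]]
Q^11 = (Q^5)²·Q = [[144,89],[89,55]]
Q^22 = (Q^11)² = [[118,44],[44,74]]
Q^44 = (Q^22)² = [[5,143],[143,13]]
Q^89 = (Q^44)²·Q = [[96,89],[89,7]]
Q^178 = (Q^89)² = [[74,107],[107,118]]
Q^357 = (Q^178)²·Q = [[21,13],[13,8]]
F_357 mod 151 = Q^357[0][1] = 13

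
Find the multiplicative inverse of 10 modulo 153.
46

gcd(10, 153) = 1, so the inverse exists.
Extended Euclidean algorithm on (153, 10):
153 = 15 × 10 + 3  ⟹  3 = (1)·153 + (-15)·10
10 = 3 × 3 + 1  ⟹  1 = (-3)·153 + (46)·10
So (46)·10 ≡ 1 (mod 153), i.e. 10^(-1) ≡ 46 (mod 153).
Check: 10 × 46 = 460 ≡ 1 (mod 153)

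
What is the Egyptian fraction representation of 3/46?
1/16 + 1/368

Greedy algorithm:
3/46: ceiling(46/3) = 16, use 1/16
1/368: ceiling(368/1) = 368, use 1/368
Result: 3/46 = 1/16 + 1/368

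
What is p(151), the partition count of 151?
45060624582

p(n) counts ways to write n as a sum of positive integers (order ignored).
Euler's pentagonal recurrence: p(k) = p(k-1) + p(k-2) - p(k-5) - p(k-7) + p(k-12) + p(k-15) - ... (offsets j(3j∓1)/2, signs ++--, p(0)=1, p(<0)=0).
DP table for k = 0..150: p(0)=1, p(1)=1, p(2)=2, p(3)=3, p(4)=5, p(5)=7, p(6)=11, p(7)=15, p(8)=22, p(9)=30, p(10)=42, p(11)=56, p(12)=77, p(13)=101, p(14)=135, p(15)=176, p(16)=231, p(17)=297, p(18)=385, p(19)=490, p(20)=627, p(21)=792, p(22)=1002, p(23)=1255, p(24)=1575, p(25)=1958, p(26)=2436, p(27)=3010, p(28)=3718, p(29)=4565, p(30)=5604, p(31)=6842, p(32)=8349, p(33)=10143, p(34)=12310, p(35)=14883, p(36)=17977, p(37)=21637, p(38)=26015, p(39)=31185, p(40)=37338, p(41)=44583, p(42)=53174, p(43)=63261, p(44)=75175, p(45)=89134, p(46)=105558, p(47)=124754, p(48)=147273, p(49)=173525, p(50)=204226, p(51)=239943, p(52)=281589, p(53)=329931, p(54)=386155, p(55)=451276, p(56)=526823, p(57)=614154, p(58)=715220, p(59)=831820, p(60)=966467, p(61)=1121505, p(62)=1300156, p(63)=1505499, p(64)=1741630, p(65)=2012558, p(66)=2323520, p(67)=2679689, p(68)=3087735, p(69)=3554345, p(70)=4087968, p(71)=4697205, p(72)=5392783, p(73)=6185689, p(74)=7089500, p(75)=8118264, p(76)=9289091, p(77)=10619863, p(78)=12132164, p(79)=13848650, p(80)=15796476, p(81)=18004327, p(82)=20506255, p(83)=23338469, p(84)=26543660, p(85)=30167357, p(86)=34262962, p(87)=38887673, p(88)=44108109, p(89)=49995925, p(90)=56634173, p(91)=64112359, p(92)=72533807, p(93)=82010177, p(94)=92669720, p(95)=104651419, p(96)=118114304, p(97)=133230930, p(98)=150198136, p(99)=169229875, p(100)=190569292, p(101)=214481126, p(102)=241265379, p(103)=271248950, p(104)=304801365, p(105)=342325709, p(106)=384276336, p(107)=431149389, p(108)=483502844, p(109)=541946240, p(110)=607163746, p(111)=679903203, p(112)=761002156, p(113)=851376628, p(114)=952050665, p(115)=1064144451, p(116)=1188908248, p(117)=1327710076, p(118)=1482074143, p(119)=1653668665, p(120)=1844349560, p(121)=2056148051, p(122)=2291320912, p(123)=2552338241, p(124)=2841940500, p(125)=3163127352, p(126)=3519222692, p(127)=3913864295, p(128)=4351078600, p(129)=4835271870, p(130)=5371315400, p(131)=5964539504, p(132)=6620830889, p(133)=7346629512, p(134)=8149040695, p(135)=9035836076, p(136)=10015581680, p(137)=11097645016, p(138)=12292341831, p(139)=13610949895, p(140)=15065878135, p(141)=16670689208, p(142)=18440293320, p(143)=20390982757, p(144)=22540654445, p(145)=24908858009, p(146)=27517052599, p(147)=30388671978, p(148)=33549419497, p(149)=37027355200, p(150)=40853235313.
Final step: p(151) = p(150) + p(149) - p(146) - p(144) + p(139) + p(136) - p(129) - p(125) + p(116) + p(111) - p(100) - p(94) + p(81) + p(74) - p(59) - p(51) + p(34) + p(25) - p(6)
= 40853235313 + 37027355200 - 27517052599 - 22540654445 + 13610949895 + 10015581680 - 4835271870 - 3163127352 + 1188908248 + 679903203 - 190569292 - 92669720 + 18004327 + 7089500 - 831820 - 239943 + 12310 + 1958 - 11
= 45060624582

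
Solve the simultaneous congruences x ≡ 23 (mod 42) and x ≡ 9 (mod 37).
527

Using Chinese Remainder Theorem:
M = 42 × 37 = 1554
M1 = 37, M2 = 42
y1 = 37^(-1) mod 42 = 25
y2 = 42^(-1) mod 37 = 15
x = (23×37×25 + 9×42×15) mod 1554 = 527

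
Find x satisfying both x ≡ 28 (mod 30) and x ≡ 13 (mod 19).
298

Using Chinese Remainder Theorem:
M = 30 × 19 = 570
M1 = 19, M2 = 30
y1 = 19^(-1) mod 30 = 19
y2 = 30^(-1) mod 19 = 7
x = (28×19×19 + 13×30×7) mod 570 = 298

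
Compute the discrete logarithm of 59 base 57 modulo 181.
36

Baby-step giant-step with step n = ⌈√181⌉ = 14.
Baby steps 57^j mod 181 (j:value) for j=0..13: 0:1, 1:57, 2:172, 3:30, 4:81, 5:92, 6:176, 7:77, 8:45, 9:31, 10:138, 11:83, 12:25, 13:158.
Giant-step multiplier: 57^(-14) ≡ 57^(180-14) = 57^166 ≡ 37 (mod 181).
Giant steps γ_i = 59·37^i mod 181: γ_0=59, γ_1=11, γ_2=45 (in table at j=8).
x = i·n + j = 2·14 + 8 = 36.
Check: 57^36 ≡ 59 (mod 181).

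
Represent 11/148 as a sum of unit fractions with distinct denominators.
1/14 + 1/346 + 1/179228

Greedy algorithm:
11/148: ceiling(148/11) = 14, use 1/14
3/1036: ceiling(1036/3) = 346, use 1/346
1/179228: ceiling(179228/1) = 179228, use 1/179228
Result: 11/148 = 1/14 + 1/346 + 1/179228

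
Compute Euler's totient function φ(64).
32

64 = 2^6
φ(n) = n × ∏(1 - 1/p) for each prime p dividing n
φ(64) = 64 × (1 - 1/2) = 32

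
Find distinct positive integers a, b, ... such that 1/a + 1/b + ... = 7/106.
1/16 + 1/283 + 1/239984

Greedy algorithm:
7/106: ceiling(106/7) = 16, use 1/16
3/848: ceiling(848/3) = 283, use 1/283
1/239984: ceiling(239984/1) = 239984, use 1/239984
Result: 7/106 = 1/16 + 1/283 + 1/239984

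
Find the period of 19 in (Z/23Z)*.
22

23 is prime, so ord(19) divides φ(23) = 22.
Divisors of 22: 1, 2, 11, 22.
Repeated squaring: 19^1 ≡ 19, 19^2 ≡ 16, 19^4 ≡ 3, 19^8 ≡ 9, 19^16 ≡ 12 (mod 23).
Test 19^d mod 23 for each divisor d in increasing order:
19^1 ≡ 19
19^2 ≡ 16
19^11 = 19^8·19^2·19^1 ≡ 22
19^22 = 19^16·19^4·19^2 ≡ 1  ← first divisor giving 1
The order is 22.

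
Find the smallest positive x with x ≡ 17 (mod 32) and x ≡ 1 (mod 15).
241

Using Chinese Remainder Theorem:
M = 32 × 15 = 480
M1 = 15, M2 = 32
y1 = 15^(-1) mod 32 = 15
y2 = 32^(-1) mod 15 = 8
x = (17×15×15 + 1×32×8) mod 480 = 241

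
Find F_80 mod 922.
317

Matrix identity: Q^n = [[F_(n+1), F_n], [F_n, F_(n-1)]] with Q = [[1,1],[1,0]].
n = 80 = 1010000₂. Square-and-multiply, entries mod 922:
Q^1 = [[1,1],[1,0]]
Q^2 = (Q^1)² = [[2,1],[1,1]]
Q^5 = (Q^2)²·Q = [[8,5],[5,3]]
Q^10 = (Q^5)² = [[89,55],[55,34]]
Q^20 = (Q^10)² = [[804,311],[311,493]]
Q^40 = (Q^20)² = [[5,453],[453,474]]
Q^80 = (Q^40)² = [[550,317],[317,233]]
F_80 mod 922 = Q^80[0][1] = 317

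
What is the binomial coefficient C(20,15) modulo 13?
8

Using Lucas' theorem:
Write n=20 and k=15 in base 13:
n in base 13: [1, 7]
k in base 13: [1, 2]
C(20,15) mod 13 = ∏ C(n_i, k_i) mod 13
Digit binomials (mod 13): C(1,1) = 1; C(7,2) = 21 ≡ 8
Product: 1 × 8 = 8 ≡ 8 (mod 13)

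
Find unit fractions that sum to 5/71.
1/15 + 1/267 + 1/94785

Greedy algorithm:
5/71: ceiling(71/5) = 15, use 1/15
4/1065: ceiling(1065/4) = 267, use 1/267
1/94785: ceiling(94785/1) = 94785, use 1/94785
Result: 5/71 = 1/15 + 1/267 + 1/94785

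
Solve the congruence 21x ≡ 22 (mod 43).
x ≡ 42 (mod 43)

gcd(21, 43) = 1, which divides 22, so solutions exist.
Find 21^(-1) mod 43 by the extended Euclidean algorithm:
43 = 2 × 21 + 1  ⟹  1 = (1)·43 + (-2)·21
So (-2)·21 ≡ 1 (mod 43), i.e. 21^(-1) ≡ -2 ≡ 41 (mod 43).
x ≡ 41 × 22 = 902 ≡ 42 (mod 43).
Check: 21 × 42 = 882 ≡ 22 (mod 43).
Unique solution: x ≡ 42 (mod 43)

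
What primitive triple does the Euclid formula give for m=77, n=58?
(2565, 8932, 9293)

Euclid's formula: a = m² - n², b = 2mn, c = m² + n²
m = 77, n = 58
a = 77² - 58² = 5929 - 3364 = 2565
b = 2 × 77 × 58 = 8932
c = 77² + 58² = 5929 + 3364 = 9293
Verification: 2565² + 8932² = 6579225 + 79780624 = 86359849 = 9293² ✓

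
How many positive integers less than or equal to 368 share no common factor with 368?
176

368 = 2^4 × 23
φ(n) = n × ∏(1 - 1/p) for each prime p dividing n
φ(368) = 368 × (1 - 1/2) × (1 - 1/23) = 176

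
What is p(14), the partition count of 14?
135

p(n) counts ways to write n as a sum of positive integers (order ignored).
Euler's pentagonal recurrence: p(k) = p(k-1) + p(k-2) - p(k-5) - p(k-7) + p(k-12) + p(k-15) - ... (offsets j(3j∓1)/2, signs ++--, p(0)=1, p(<0)=0).
DP table for k = 0..13: p(0)=1, p(1)=1, p(2)=2, p(3)=3, p(4)=5, p(5)=7, p(6)=11, p(7)=15, p(8)=22, p(9)=30, p(10)=42, p(11)=56, p(12)=77, p(13)=101.
Final step: p(14) = p(13) + p(12) - p(9) - p(7) + p(2)
= 101 + 77 - 30 - 15 + 2
= 135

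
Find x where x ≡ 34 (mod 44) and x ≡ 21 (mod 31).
1354

Using Chinese Remainder Theorem:
M = 44 × 31 = 1364
M1 = 31, M2 = 44
y1 = 31^(-1) mod 44 = 27
y2 = 44^(-1) mod 31 = 12
x = (34×31×27 + 21×44×12) mod 1364 = 1354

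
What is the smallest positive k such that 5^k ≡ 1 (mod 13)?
4

13 is prime, so ord(5) divides φ(13) = 12.
Divisors of 12: 1, 2, 3, 4, 6, 12.
Repeated squaring: 5^1 ≡ 5, 5^2 ≡ 12, 5^4 ≡ 1, 5^8 ≡ 1 (mod 13).
Test 5^d mod 13 for each divisor d in increasing order:
5^1 ≡ 5
5^2 ≡ 12
5^3 = 5^2·5^1 ≡ 8
5^4 ≡ 1  ← first divisor giving 1
The order is 4.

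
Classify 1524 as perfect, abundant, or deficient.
abundant

Proper divisors of 1524: sum = 1 + 2 + 3 + 4 + 6 + 12 + 127 + 254 + 381 + 508 + 762 = 2060
Since 2060 > 1524, 1524 is abundant.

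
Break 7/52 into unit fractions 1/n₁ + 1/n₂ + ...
1/8 + 1/104

Greedy algorithm:
7/52: ceiling(52/7) = 8, use 1/8
1/104: ceiling(104/1) = 104, use 1/104
Result: 7/52 = 1/8 + 1/104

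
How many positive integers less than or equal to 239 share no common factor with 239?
238

239 = 239
φ(n) = n × ∏(1 - 1/p) for each prime p dividing n
φ(239) = 239 × (1 - 1/239) = 238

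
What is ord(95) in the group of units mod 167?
166

167 is prime, so ord(95) divides φ(167) = 166.
Divisors of 166: 1, 2, 83, 166.
Repeated squaring: 95^1 ≡ 95, 95^2 ≡ 7, 95^4 ≡ 49, 95^8 ≡ 63, 95^16 ≡ 128, 95^32 ≡ 18, 95^64 ≡ 157, 95^128 ≡ 100 (mod 167).
Test 95^d mod 167 for each divisor d in increasing order:
95^1 ≡ 95
95^2 ≡ 7
95^83 = 95^64·95^16·95^2·95^1 ≡ 166
95^166 = 95^128·95^32·95^4·95^2 ≡ 1  ← first divisor giving 1
The order is 166.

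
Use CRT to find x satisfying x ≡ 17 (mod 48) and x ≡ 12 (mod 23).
449

Using Chinese Remainder Theorem:
M = 48 × 23 = 1104
M1 = 23, M2 = 48
y1 = 23^(-1) mod 48 = 23
y2 = 48^(-1) mod 23 = 12
x = (17×23×23 + 12×48×12) mod 1104 = 449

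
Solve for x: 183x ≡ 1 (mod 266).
141

gcd(183, 266) = 1, so the inverse exists.
Extended Euclidean algorithm on (266, 183):
266 = 1 × 183 + 83  ⟹  83 = (1)·266 + (-1)·183
183 = 2 × 83 + 17  ⟹  17 = (-2)·266 + (3)·183
83 = 4 × 17 + 15  ⟹  15 = (9)·266 + (-13)·183
17 = 1 × 15 + 2  ⟹  2 = (-11)·266 + (16)·183
15 = 7 × 2 + 1  ⟹  1 = (86)·266 + (-125)·183
So (-125)·183 ≡ 1 (mod 266), i.e. 183^(-1) ≡ -125 ≡ 141 (mod 266).
Check: 183 × 141 = 25803 ≡ 1 (mod 266)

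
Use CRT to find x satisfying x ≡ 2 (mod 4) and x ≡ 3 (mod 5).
18

Using Chinese Remainder Theorem:
M = 4 × 5 = 20
M1 = 5, M2 = 4
y1 = 5^(-1) mod 4 = 1
y2 = 4^(-1) mod 5 = 4
x = (2×5×1 + 3×4×4) mod 20 = 18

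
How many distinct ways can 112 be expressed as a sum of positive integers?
761002156

p(n) counts ways to write n as a sum of positive integers (order ignored).
Euler's pentagonal recurrence: p(k) = p(k-1) + p(k-2) - p(k-5) - p(k-7) + p(k-12) + p(k-15) - ... (offsets j(3j∓1)/2, signs ++--, p(0)=1, p(<0)=0).
DP table for k = 0..111: p(0)=1, p(1)=1, p(2)=2, p(3)=3, p(4)=5, p(5)=7, p(6)=11, p(7)=15, p(8)=22, p(9)=30, p(10)=42, p(11)=56, p(12)=77, p(13)=101, p(14)=135, p(15)=176, p(16)=231, p(17)=297, p(18)=385, p(19)=490, p(20)=627, p(21)=792, p(22)=1002, p(23)=1255, p(24)=1575, p(25)=1958, p(26)=2436, p(27)=3010, p(28)=3718, p(29)=4565, p(30)=5604, p(31)=6842, p(32)=8349, p(33)=10143, p(34)=12310, p(35)=14883, p(36)=17977, p(37)=21637, p(38)=26015, p(39)=31185, p(40)=37338, p(41)=44583, p(42)=53174, p(43)=63261, p(44)=75175, p(45)=89134, p(46)=105558, p(47)=124754, p(48)=147273, p(49)=173525, p(50)=204226, p(51)=239943, p(52)=281589, p(53)=329931, p(54)=386155, p(55)=451276, p(56)=526823, p(57)=614154, p(58)=715220, p(59)=831820, p(60)=966467, p(61)=1121505, p(62)=1300156, p(63)=1505499, p(64)=1741630, p(65)=2012558, p(66)=2323520, p(67)=2679689, p(68)=3087735, p(69)=3554345, p(70)=4087968, p(71)=4697205, p(72)=5392783, p(73)=6185689, p(74)=7089500, p(75)=8118264, p(76)=9289091, p(77)=10619863, p(78)=12132164, p(79)=13848650, p(80)=15796476, p(81)=18004327, p(82)=20506255, p(83)=23338469, p(84)=26543660, p(85)=30167357, p(86)=34262962, p(87)=38887673, p(88)=44108109, p(89)=49995925, p(90)=56634173, p(91)=64112359, p(92)=72533807, p(93)=82010177, p(94)=92669720, p(95)=104651419, p(96)=118114304, p(97)=133230930, p(98)=150198136, p(99)=169229875, p(100)=190569292, p(101)=214481126, p(102)=241265379, p(103)=271248950, p(104)=304801365, p(105)=342325709, p(106)=384276336, p(107)=431149389, p(108)=483502844, p(109)=541946240, p(110)=607163746, p(111)=679903203.
Final step: p(112) = p(111) + p(110) - p(107) - p(105) + p(100) + p(97) - p(90) - p(86) + p(77) + p(72) - p(61) - p(55) + p(42) + p(35) - p(20) - p(12)
= 679903203 + 607163746 - 431149389 - 342325709 + 190569292 + 133230930 - 56634173 - 34262962 + 10619863 + 5392783 - 1121505 - 451276 + 53174 + 14883 - 627 - 77
= 761002156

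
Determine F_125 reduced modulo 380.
305

Matrix identity: Q^n = [[F_(n+1), F_n], [F_n, F_(n-1)]] with Q = [[1,1],[1,0]].
n = 125 = 1111101₂. Square-and-multiply, entries mod 380:
Q^1 = [[1,1],[1,0]]
Q^3 = (Q^1)²·Q = [[3,2],[2,1]]
Q^7 = (Q^3)²·Q = [[21,13],[13,8]]
Q^15 = (Q^7)²·Q = [[227,230],[230,377]]
Q^31 = (Q^15)²·Q = [[149,309],[309,220]]
Q^62 = (Q^31)² = [[262,21],[21,241]]
Q^125 = (Q^62)²·Q = [[228,305],[305,303]]
F_125 mod 380 = Q^125[0][1] = 305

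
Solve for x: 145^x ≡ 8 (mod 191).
84

Baby-step giant-step with step n = ⌈√191⌉ = 14.
Baby steps 145^j mod 191 (j:value) for j=0..13: 0:1, 1:145, 2:15, 3:74, 4:34, 5:155, 6:128, 7:33, 8:10, 9:113, 10:150, 11:167, 12:149, 13:22.
Giant-step multiplier: 145^(-14) ≡ 145^(190-14) = 145^176 ≡ 67 (mod 191).
Giant steps γ_i = 8·67^i mod 191: γ_0=8, γ_1=154, γ_2=4, γ_3=77, γ_4=2, γ_5=134, γ_6=1 (in table at j=0).
x = i·n + j = 6·14 + 0 = 84.
Check: 145^84 ≡ 8 (mod 191).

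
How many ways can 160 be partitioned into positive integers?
107438159466

p(n) counts ways to write n as a sum of positive integers (order ignored).
Euler's pentagonal recurrence: p(k) = p(k-1) + p(k-2) - p(k-5) - p(k-7) + p(k-12) + p(k-15) - ... (offsets j(3j∓1)/2, signs ++--, p(0)=1, p(<0)=0).
DP table for k = 0..159: p(0)=1, p(1)=1, p(2)=2, p(3)=3, p(4)=5, p(5)=7, p(6)=11, p(7)=15, p(8)=22, p(9)=30, p(10)=42, p(11)=56, p(12)=77, p(13)=101, p(14)=135, p(15)=176, p(16)=231, p(17)=297, p(18)=385, p(19)=490, p(20)=627, p(21)=792, p(22)=1002, p(23)=1255, p(24)=1575, p(25)=1958, p(26)=2436, p(27)=3010, p(28)=3718, p(29)=4565, p(30)=5604, p(31)=6842, p(32)=8349, p(33)=10143, p(34)=12310, p(35)=14883, p(36)=17977, p(37)=21637, p(38)=26015, p(39)=31185, p(40)=37338, p(41)=44583, p(42)=53174, p(43)=63261, p(44)=75175, p(45)=89134, p(46)=105558, p(47)=124754, p(48)=147273, p(49)=173525, p(50)=204226, p(51)=239943, p(52)=281589, p(53)=329931, p(54)=386155, p(55)=451276, p(56)=526823, p(57)=614154, p(58)=715220, p(59)=831820, p(60)=966467, p(61)=1121505, p(62)=1300156, p(63)=1505499, p(64)=1741630, p(65)=2012558, p(66)=2323520, p(67)=2679689, p(68)=3087735, p(69)=3554345, p(70)=4087968, p(71)=4697205, p(72)=5392783, p(73)=6185689, p(74)=7089500, p(75)=8118264, p(76)=9289091, p(77)=10619863, p(78)=12132164, p(79)=13848650, p(80)=15796476, p(81)=18004327, p(82)=20506255, p(83)=23338469, p(84)=26543660, p(85)=30167357, p(86)=34262962, p(87)=38887673, p(88)=44108109, p(89)=49995925, p(90)=56634173, p(91)=64112359, p(92)=72533807, p(93)=82010177, p(94)=92669720, p(95)=104651419, p(96)=118114304, p(97)=133230930, p(98)=150198136, p(99)=169229875, p(100)=190569292, p(101)=214481126, p(102)=241265379, p(103)=271248950, p(104)=304801365, p(105)=342325709, p(106)=384276336, p(107)=431149389, p(108)=483502844, p(109)=541946240, p(110)=607163746, p(111)=679903203, p(112)=761002156, p(113)=851376628, p(114)=952050665, p(115)=1064144451, p(116)=1188908248, p(117)=1327710076, p(118)=1482074143, p(119)=1653668665, p(120)=1844349560, p(121)=2056148051, p(122)=2291320912, p(123)=2552338241, p(124)=2841940500, p(125)=3163127352, p(126)=3519222692, p(127)=3913864295, p(128)=4351078600, p(129)=4835271870, p(130)=5371315400, p(131)=5964539504, p(132)=6620830889, p(133)=7346629512, p(134)=8149040695, p(135)=9035836076, p(136)=10015581680, p(137)=11097645016, p(138)=12292341831, p(139)=13610949895, p(140)=15065878135, p(141)=16670689208, p(142)=18440293320, p(143)=20390982757, p(144)=22540654445, p(145)=24908858009, p(146)=27517052599, p(147)=30388671978, p(148)=33549419497, p(149)=37027355200, p(150)=40853235313, p(151)=45060624582, p(152)=49686288421, p(153)=54770336324, p(154)=60356673280, p(155)=66493182097, p(156)=73232243759, p(157)=80630964769, p(158)=88751778802, p(159)=97662728555.
Final step: p(160) = p(159) + p(158) - p(155) - p(153) + p(148) + p(145) - p(138) - p(134) + p(125) + p(120) - p(109) - p(103) + p(90) + p(83) - p(68) - p(60) + p(43) + p(34) - p(15) - p(5)
= 97662728555 + 88751778802 - 66493182097 - 54770336324 + 33549419497 + 24908858009 - 12292341831 - 8149040695 + 3163127352 + 1844349560 - 541946240 - 271248950 + 56634173 + 23338469 - 3087735 - 966467 + 63261 + 12310 - 176 - 7
= 107438159466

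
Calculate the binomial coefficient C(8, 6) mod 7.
0

Using Lucas' theorem:
Write n=8 and k=6 in base 7:
n in base 7: [1, 1]
k in base 7: [0, 6]
C(8,6) mod 7 = ∏ C(n_i, k_i) mod 7
Digit binomials (mod 7): C(1,0) = 1; C(1,6) = 0 (k_i > n_i)
Product: 1 × 0 = 0 ≡ 0 (mod 7)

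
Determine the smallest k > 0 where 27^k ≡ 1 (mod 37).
6

37 is prime, so ord(27) divides φ(37) = 36.
Divisors of 36: 1, 2, 3, 4, 6, 9, 12, 18, 36.
Repeated squaring: 27^1 ≡ 27, 27^2 ≡ 26, 27^4 ≡ 10, 27^8 ≡ 26, 27^16 ≡ 10, 27^32 ≡ 26 (mod 37).
Test 27^d mod 37 for each divisor d in increasing order:
27^1 ≡ 27
27^2 ≡ 26
27^3 = 27^2·27^1 ≡ 36
27^4 ≡ 10
27^6 = 27^4·27^2 ≡ 1  ← first divisor giving 1
The order is 6.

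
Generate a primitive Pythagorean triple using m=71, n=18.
(4717, 2556, 5365)

Euclid's formula: a = m² - n², b = 2mn, c = m² + n²
m = 71, n = 18
a = 71² - 18² = 5041 - 324 = 4717
b = 2 × 71 × 18 = 2556
c = 71² + 18² = 5041 + 324 = 5365
Verification: 4717² + 2556² = 22250089 + 6533136 = 28783225 = 5365² ✓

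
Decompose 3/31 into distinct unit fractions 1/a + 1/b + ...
1/11 + 1/171 + 1/58311

Greedy algorithm:
3/31: ceiling(31/3) = 11, use 1/11
2/341: ceiling(341/2) = 171, use 1/171
1/58311: ceiling(58311/1) = 58311, use 1/58311
Result: 3/31 = 1/11 + 1/171 + 1/58311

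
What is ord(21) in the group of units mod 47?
23

47 is prime, so ord(21) divides φ(47) = 46.
Divisors of 46: 1, 2, 23, 46.
Repeated squaring: 21^1 ≡ 21, 21^2 ≡ 18, 21^4 ≡ 42, 21^8 ≡ 25, 21^16 ≡ 14, 21^32 ≡ 8 (mod 47).
Test 21^d mod 47 for each divisor d in increasing order:
21^1 ≡ 21
21^2 ≡ 18
21^23 = 21^16·21^4·21^2·21^1 ≡ 1  ← first divisor giving 1
The order is 23.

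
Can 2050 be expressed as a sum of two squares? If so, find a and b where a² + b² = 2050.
5² + 45² (a=5, b=45)

Factorization: 2050 = 2 × 5^2 × 41
By Fermat: n is sum of two squares iff every prime p ≡ 3 (mod 4) appears to even power.
All primes ≡ 3 (mod 4) appear to even power.
Search a = 0, 1, 2, … for 2050 - a² a perfect square: first hit at a = 5: 2050 - 25 = 2025 = 45².
2050 = 5² + 45² = 25 + 2025 ✓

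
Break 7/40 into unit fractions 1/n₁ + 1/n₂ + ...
1/6 + 1/120

Greedy algorithm:
7/40: ceiling(40/7) = 6, use 1/6
1/120: ceiling(120/1) = 120, use 1/120
Result: 7/40 = 1/6 + 1/120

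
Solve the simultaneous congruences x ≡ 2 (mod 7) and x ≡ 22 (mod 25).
72

Using Chinese Remainder Theorem:
M = 7 × 25 = 175
M1 = 25, M2 = 7
y1 = 25^(-1) mod 7 = 2
y2 = 7^(-1) mod 25 = 18
x = (2×25×2 + 22×7×18) mod 175 = 72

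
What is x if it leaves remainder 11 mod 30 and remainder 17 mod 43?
791

Using Chinese Remainder Theorem:
M = 30 × 43 = 1290
M1 = 43, M2 = 30
y1 = 43^(-1) mod 30 = 7
y2 = 30^(-1) mod 43 = 33
x = (11×43×7 + 17×30×33) mod 1290 = 791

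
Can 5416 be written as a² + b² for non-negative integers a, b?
50² + 54² (a=50, b=54)

Factorization: 5416 = 2^3 × 677
By Fermat: n is sum of two squares iff every prime p ≡ 3 (mod 4) appears to even power.
All primes ≡ 3 (mod 4) appear to even power.
Search a = 0, 1, 2, … for 5416 - a² a perfect square: first hit at a = 50: 5416 - 2500 = 2916 = 54².
5416 = 50² + 54² = 2500 + 2916 ✓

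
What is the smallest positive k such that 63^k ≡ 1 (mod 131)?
13

131 is prime, so ord(63) divides φ(131) = 130.
Divisors of 130: 1, 2, 5, 10, 13, 26, 65, 130.
Repeated squaring: 63^1 ≡ 63, 63^2 ≡ 39, 63^4 ≡ 80, 63^8 ≡ 112, 63^16 ≡ 99, 63^32 ≡ 107, 63^64 ≡ 52, 63^128 ≡ 84 (mod 131).
Test 63^d mod 131 for each divisor d in increasing order:
63^1 ≡ 63
63^2 ≡ 39
63^5 = 63^4·63^1 ≡ 62
63^10 = 63^8·63^2 ≡ 45
63^13 = 63^8·63^4·63^1 ≡ 1  ← first divisor giving 1
The order is 13.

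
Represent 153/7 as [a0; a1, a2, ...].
[21; 1, 6]

Euclidean algorithm steps:
153 = 21 × 7 + 6
7 = 1 × 6 + 1
6 = 6 × 1 + 0
Continued fraction: [21; 1, 6]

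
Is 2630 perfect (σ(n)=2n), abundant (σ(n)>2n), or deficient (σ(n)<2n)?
deficient

Proper divisors of 2630: sum = 1 + 2 + 5 + 10 + 263 + 526 + 1315 = 2122
Since 2122 < 2630, 2630 is deficient.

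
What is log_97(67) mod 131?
9

Baby-step giant-step with step n = ⌈√131⌉ = 12.
Baby steps 97^j mod 131 (j:value) for j=0..11: 0:1, 1:97, 2:108, 3:127, 4:5, 5:92, 6:16, 7:111, 8:25, 9:67, 10:80, 11:31.
h = 67 is already in the table at j=9, so x = 9.
Check: 97^9 ≡ 67 (mod 131).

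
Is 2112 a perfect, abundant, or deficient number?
abundant

Proper divisors of 2112: sum = 1 + 2 + 3 + 4 + 6 + 8 + 11 + 12 + ... + 352 + 528 + 704 + 1056 (27 divisors) = 3984
Since 3984 > 2112, 2112 is abundant.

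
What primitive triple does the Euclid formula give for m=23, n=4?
(513, 184, 545)

Euclid's formula: a = m² - n², b = 2mn, c = m² + n²
m = 23, n = 4
a = 23² - 4² = 529 - 16 = 513
b = 2 × 23 × 4 = 184
c = 23² + 4² = 529 + 16 = 545
Verification: 513² + 184² = 263169 + 33856 = 297025 = 545² ✓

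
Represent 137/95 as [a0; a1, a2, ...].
[1; 2, 3, 1, 4, 2]

Euclidean algorithm steps:
137 = 1 × 95 + 42
95 = 2 × 42 + 11
42 = 3 × 11 + 9
11 = 1 × 9 + 2
9 = 4 × 2 + 1
2 = 2 × 1 + 0
Continued fraction: [1; 2, 3, 1, 4, 2]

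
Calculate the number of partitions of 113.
851376628

p(n) counts ways to write n as a sum of positive integers (order ignored).
Euler's pentagonal recurrence: p(k) = p(k-1) + p(k-2) - p(k-5) - p(k-7) + p(k-12) + p(k-15) - ... (offsets j(3j∓1)/2, signs ++--, p(0)=1, p(<0)=0).
DP table for k = 0..112: p(0)=1, p(1)=1, p(2)=2, p(3)=3, p(4)=5, p(5)=7, p(6)=11, p(7)=15, p(8)=22, p(9)=30, p(10)=42, p(11)=56, p(12)=77, p(13)=101, p(14)=135, p(15)=176, p(16)=231, p(17)=297, p(18)=385, p(19)=490, p(20)=627, p(21)=792, p(22)=1002, p(23)=1255, p(24)=1575, p(25)=1958, p(26)=2436, p(27)=3010, p(28)=3718, p(29)=4565, p(30)=5604, p(31)=6842, p(32)=8349, p(33)=10143, p(34)=12310, p(35)=14883, p(36)=17977, p(37)=21637, p(38)=26015, p(39)=31185, p(40)=37338, p(41)=44583, p(42)=53174, p(43)=63261, p(44)=75175, p(45)=89134, p(46)=105558, p(47)=124754, p(48)=147273, p(49)=173525, p(50)=204226, p(51)=239943, p(52)=281589, p(53)=329931, p(54)=386155, p(55)=451276, p(56)=526823, p(57)=614154, p(58)=715220, p(59)=831820, p(60)=966467, p(61)=1121505, p(62)=1300156, p(63)=1505499, p(64)=1741630, p(65)=2012558, p(66)=2323520, p(67)=2679689, p(68)=3087735, p(69)=3554345, p(70)=4087968, p(71)=4697205, p(72)=5392783, p(73)=6185689, p(74)=7089500, p(75)=8118264, p(76)=9289091, p(77)=10619863, p(78)=12132164, p(79)=13848650, p(80)=15796476, p(81)=18004327, p(82)=20506255, p(83)=23338469, p(84)=26543660, p(85)=30167357, p(86)=34262962, p(87)=38887673, p(88)=44108109, p(89)=49995925, p(90)=56634173, p(91)=64112359, p(92)=72533807, p(93)=82010177, p(94)=92669720, p(95)=104651419, p(96)=118114304, p(97)=133230930, p(98)=150198136, p(99)=169229875, p(100)=190569292, p(101)=214481126, p(102)=241265379, p(103)=271248950, p(104)=304801365, p(105)=342325709, p(106)=384276336, p(107)=431149389, p(108)=483502844, p(109)=541946240, p(110)=607163746, p(111)=679903203, p(112)=761002156.
Final step: p(113) = p(112) + p(111) - p(108) - p(106) + p(101) + p(98) - p(91) - p(87) + p(78) + p(73) - p(62) - p(56) + p(43) + p(36) - p(21) - p(13)
= 761002156 + 679903203 - 483502844 - 384276336 + 214481126 + 150198136 - 64112359 - 38887673 + 12132164 + 6185689 - 1300156 - 526823 + 63261 + 17977 - 792 - 101
= 851376628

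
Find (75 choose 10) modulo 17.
0

Using Lucas' theorem:
Write n=75 and k=10 in base 17:
n in base 17: [4, 7]
k in base 17: [0, 10]
C(75,10) mod 17 = ∏ C(n_i, k_i) mod 17
Digit binomials (mod 17): C(4,0) = 1; C(7,10) = 0 (k_i > n_i)
Product: 1 × 0 = 0 ≡ 0 (mod 17)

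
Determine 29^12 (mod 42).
1

Repeated squaring. Binary of 12 = 1100.
29^1 ≡ 29 (mod 42); 29^2 ≡ 1 (mod 42); 29^4 ≡ 1 (mod 42); 29^8 ≡ 1 (mod 42)
29^12 = 29^4 × 29^8 ≡ 1 (mod 42)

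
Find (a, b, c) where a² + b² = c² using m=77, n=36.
(4633, 5544, 7225)

Euclid's formula: a = m² - n², b = 2mn, c = m² + n²
m = 77, n = 36
a = 77² - 36² = 5929 - 1296 = 4633
b = 2 × 77 × 36 = 5544
c = 77² + 36² = 5929 + 1296 = 7225
Verification: 4633² + 5544² = 21464689 + 30735936 = 52200625 = 7225² ✓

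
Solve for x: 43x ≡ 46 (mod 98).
x ≡ 74 (mod 98)

gcd(43, 98) = 1, which divides 46, so solutions exist.
Find 43^(-1) mod 98 by the extended Euclidean algorithm:
98 = 2 × 43 + 12  ⟹  12 = (1)·98 + (-2)·43
43 = 3 × 12 + 7  ⟹  7 = (-3)·98 + (7)·43
12 = 1 × 7 + 5  ⟹  5 = (4)·98 + (-9)·43
7 = 1 × 5 + 2  ⟹  2 = (-7)·98 + (16)·43
5 = 2 × 2 + 1  ⟹  1 = (18)·98 + (-41)·43
So (-41)·43 ≡ 1 (mod 98), i.e. 43^(-1) ≡ -41 ≡ 57 (mod 98).
x ≡ 57 × 46 = 2622 ≡ 74 (mod 98).
Check: 43 × 74 = 3182 ≡ 46 (mod 98).
Unique solution: x ≡ 74 (mod 98)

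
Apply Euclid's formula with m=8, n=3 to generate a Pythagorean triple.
(55, 48, 73)

Euclid's formula: a = m² - n², b = 2mn, c = m² + n²
m = 8, n = 3
a = 8² - 3² = 64 - 9 = 55
b = 2 × 8 × 3 = 48
c = 8² + 3² = 64 + 9 = 73
Verification: 55² + 48² = 3025 + 2304 = 5329 = 73² ✓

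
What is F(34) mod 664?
455

Matrix identity: Q^n = [[F_(n+1), F_n], [F_n, F_(n-1)]] with Q = [[1,1],[1,0]].
n = 34 = 100010₂. Square-and-multiply, entries mod 664:
Q^1 = [[1,1],[1,0]]
Q^2 = (Q^1)² = [[2,1],[1,1]]
Q^4 = (Q^2)² = [[5,3],[3,2]]
Q^8 = (Q^4)² = [[34,21],[21,13]]
Q^17 = (Q^8)²·Q = [[592,269],[269,323]]
Q^34 = (Q^17)² = [[521,455],[455,66]]
F_34 mod 664 = Q^34[0][1] = 455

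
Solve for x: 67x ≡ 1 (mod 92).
11

gcd(67, 92) = 1, so the inverse exists.
Extended Euclidean algorithm on (92, 67):
92 = 1 × 67 + 25  ⟹  25 = (1)·92 + (-1)·67
67 = 2 × 25 + 17  ⟹  17 = (-2)·92 + (3)·67
25 = 1 × 17 + 8  ⟹  8 = (3)·92 + (-4)·67
17 = 2 × 8 + 1  ⟹  1 = (-8)·92 + (11)·67
So (11)·67 ≡ 1 (mod 92), i.e. 67^(-1) ≡ 11 (mod 92).
Check: 67 × 11 = 737 ≡ 1 (mod 92)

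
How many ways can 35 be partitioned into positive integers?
14883

p(n) counts ways to write n as a sum of positive integers (order ignored).
Euler's pentagonal recurrence: p(k) = p(k-1) + p(k-2) - p(k-5) - p(k-7) + p(k-12) + p(k-15) - ... (offsets j(3j∓1)/2, signs ++--, p(0)=1, p(<0)=0).
DP table for k = 0..34: p(0)=1, p(1)=1, p(2)=2, p(3)=3, p(4)=5, p(5)=7, p(6)=11, p(7)=15, p(8)=22, p(9)=30, p(10)=42, p(11)=56, p(12)=77, p(13)=101, p(14)=135, p(15)=176, p(16)=231, p(17)=297, p(18)=385, p(19)=490, p(20)=627, p(21)=792, p(22)=1002, p(23)=1255, p(24)=1575, p(25)=1958, p(26)=2436, p(27)=3010, p(28)=3718, p(29)=4565, p(30)=5604, p(31)=6842, p(32)=8349, p(33)=10143, p(34)=12310.
Final step: p(35) = p(34) + p(33) - p(30) - p(28) + p(23) + p(20) - p(13) - p(9) + p(0)
= 12310 + 10143 - 5604 - 3718 + 1255 + 627 - 101 - 30 + 1
= 14883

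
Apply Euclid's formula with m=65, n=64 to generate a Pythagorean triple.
(129, 8320, 8321)

Euclid's formula: a = m² - n², b = 2mn, c = m² + n²
m = 65, n = 64
a = 65² - 64² = 4225 - 4096 = 129
b = 2 × 65 × 64 = 8320
c = 65² + 64² = 4225 + 4096 = 8321
Verification: 129² + 8320² = 16641 + 69222400 = 69239041 = 8321² ✓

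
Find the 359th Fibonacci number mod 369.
1

Matrix identity: Q^n = [[F_(n+1), F_n], [F_n, F_(n-1)]] with Q = [[1,1],[1,0]].
n = 359 = 101100111₂. Square-and-multiply, entries mod 369:
Q^1 = [[1,1],[1,0]]
Q^2 = (Q^1)² = [[2,1],[1,1]]
Q^5 = (Q^2)²·Q = [[8,5],[5,3]]
Q^11 = (Q^5)²·Q = [[144,89],[89,55]]
Q^22 = (Q^11)² = [[244,368],[368,245]]
Q^44 = (Q^22)² = [[128,249],[249,248]]
Q^89 = (Q^44)²·Q = [[55,157],[157,267]]
Q^179 = (Q^89)²·Q = [[0,368],[368,1]]
Q^359 = (Q^179)²·Q = [[0,1],[1,368]]
F_359 mod 369 = Q^359[0][1] = 1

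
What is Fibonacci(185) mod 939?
856

Matrix identity: Q^n = [[F_(n+1), F_n], [F_n, F_(n-1)]] with Q = [[1,1],[1,0]].
n = 185 = 10111001₂. Square-and-multiply, entries mod 939:
Q^1 = [[1,1],[1,0]]
Q^2 = (Q^1)² = [[2,1],[1,1]]
Q^5 = (Q^2)²·Q = [[8,5],[5,3]]
Q^11 = (Q^5)²·Q = [[144,89],[89,55]]
Q^23 = (Q^11)²·Q = [[357,487],[487,809]]
Q^46 = (Q^23)² = [[286,686],[686,539]]
Q^92 = (Q^46)² = [[260,672],[672,527]]
Q^185 = (Q^92)²·Q = [[124,856],[856,207]]
F_185 mod 939 = Q^185[0][1] = 856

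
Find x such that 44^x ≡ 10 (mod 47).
9

Baby-step giant-step with step n = ⌈√47⌉ = 7.
Baby steps 44^j mod 47 (j:value) for j=0..6: 0:1, 1:44, 2:9, 3:20, 4:34, 5:39, 6:24.
Giant-step multiplier: 44^(-7) ≡ 44^(46-7) = 44^39 ≡ 15 (mod 47).
Giant steps γ_i = 10·15^i mod 47: γ_0=10, γ_1=9 (in table at j=2).
x = i·n + j = 1·7 + 2 = 9.
Check: 44^9 ≡ 10 (mod 47).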